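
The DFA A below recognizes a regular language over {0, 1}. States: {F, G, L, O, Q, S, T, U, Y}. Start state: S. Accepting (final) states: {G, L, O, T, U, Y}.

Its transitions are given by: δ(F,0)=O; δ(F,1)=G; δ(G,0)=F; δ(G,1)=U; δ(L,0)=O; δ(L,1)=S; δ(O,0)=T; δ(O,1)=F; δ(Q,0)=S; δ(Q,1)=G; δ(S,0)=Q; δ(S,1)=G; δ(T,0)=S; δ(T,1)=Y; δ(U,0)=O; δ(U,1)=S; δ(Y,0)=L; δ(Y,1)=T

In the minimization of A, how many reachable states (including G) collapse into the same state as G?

Start with accepting vs non-accepting: {G,L,O,T,U,Y} | {F,Q,S}.
On input 0, block {G,L,O,T,U,Y} splits into {L,O,U,Y} and {G,T}.
Refine {L,O,U,Y} on symbol 0: members go to different blocks, giving {L,U,Y} and {O}.
Split {L,U,Y} by δ(·,0) → {L,U} and {Y}.
On input 0, block {F,Q,S} splits into {Q,S} and {F}.
Split {G,T} by δ(·,0) → {G} and {T}.
Stable partition: {L,U} | {Q,S} | {G} | {O} | {Y} | {F} | {T} — 7 equivalence classes.
State G belongs to the block {G}, which has 1 states.

1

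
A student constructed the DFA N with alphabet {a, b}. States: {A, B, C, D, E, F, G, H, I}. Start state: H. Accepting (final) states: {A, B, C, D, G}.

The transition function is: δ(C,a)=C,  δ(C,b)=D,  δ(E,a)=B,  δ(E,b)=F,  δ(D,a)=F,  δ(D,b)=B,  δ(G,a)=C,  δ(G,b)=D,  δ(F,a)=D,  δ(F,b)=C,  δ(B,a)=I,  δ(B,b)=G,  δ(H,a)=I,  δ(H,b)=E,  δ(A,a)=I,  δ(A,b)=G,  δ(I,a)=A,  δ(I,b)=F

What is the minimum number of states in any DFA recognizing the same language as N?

6

Start with accepting vs non-accepting: {A,B,C,D,G} | {E,F,H,I}.
Refine {A,B,C,D,G} on symbol a: members go to different blocks, giving {A,B,D} and {C,G}.
On input b, block {A,B,D} splits into {A,B} and {D}.
Split {E,F,H,I} by δ(·,a) → {E,I} and {F} and {H}.
The partition is now stable with 6 blocks: {A,B} | {E,I} | {C,G} | {D} | {F} | {H}.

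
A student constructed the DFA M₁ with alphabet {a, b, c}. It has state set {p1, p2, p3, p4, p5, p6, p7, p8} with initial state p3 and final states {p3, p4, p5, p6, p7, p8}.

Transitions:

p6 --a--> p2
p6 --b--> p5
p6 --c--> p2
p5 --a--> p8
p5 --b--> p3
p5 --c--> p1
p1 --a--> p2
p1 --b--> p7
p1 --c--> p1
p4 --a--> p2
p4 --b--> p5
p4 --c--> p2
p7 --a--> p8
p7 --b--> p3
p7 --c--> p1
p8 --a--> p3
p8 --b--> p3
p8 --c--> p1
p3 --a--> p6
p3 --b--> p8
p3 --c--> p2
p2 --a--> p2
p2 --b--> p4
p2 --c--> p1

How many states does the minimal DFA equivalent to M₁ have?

6

Start with accepting vs non-accepting: {p3,p4,p5,p6,p7,p8} | {p1,p2}.
Split {p3,p4,p5,p6,p7,p8} by δ(·,a) → {p3,p5,p7,p8} and {p4,p6}.
On input a, block {p3,p5,p7,p8} splits into {p5,p7,p8} and {p3}.
Split {p5,p7,p8} by δ(·,a) → {p5,p7} and {p8}.
Split {p1,p2} by δ(·,b) → {p1} and {p2}.
The partition is now stable with 6 blocks: {p5,p7} | {p1} | {p4,p6} | {p3} | {p8} | {p2}.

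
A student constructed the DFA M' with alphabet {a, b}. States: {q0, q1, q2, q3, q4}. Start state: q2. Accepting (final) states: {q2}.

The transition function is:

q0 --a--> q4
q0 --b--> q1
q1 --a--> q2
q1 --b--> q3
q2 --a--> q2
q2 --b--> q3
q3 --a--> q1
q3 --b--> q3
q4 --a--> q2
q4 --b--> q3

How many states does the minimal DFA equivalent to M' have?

First remove the unreachable states {q0,q4}; 3 states remain.
Start with accepting vs non-accepting: {q2} | {q1,q3}.
Split {q1,q3} by δ(·,a) → {q1} and {q3}.
No further refinement is possible. Final partition (3 blocks): {q2} | {q1} | {q3}.

3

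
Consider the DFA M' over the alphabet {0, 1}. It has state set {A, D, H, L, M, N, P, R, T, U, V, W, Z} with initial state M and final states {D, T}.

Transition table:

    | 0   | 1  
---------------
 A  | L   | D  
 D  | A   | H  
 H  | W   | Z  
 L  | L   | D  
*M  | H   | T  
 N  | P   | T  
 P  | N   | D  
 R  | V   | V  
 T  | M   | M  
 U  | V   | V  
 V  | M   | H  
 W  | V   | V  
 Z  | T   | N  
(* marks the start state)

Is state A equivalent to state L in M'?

Yes

First remove the unreachable states {R,U}; 11 states remain.
Initial partition by acceptance: {D,T} | {A,H,L,M,N,P,V,W,Z}.
Refine {A,H,L,M,N,P,V,W,Z} on symbol 0: members go to different blocks, giving {A,H,L,M,N,P,V,W} and {Z}.
Split {A,H,L,M,N,P,V,W} by δ(·,1) → {A,L,M,N,P} and {V,W} and {H}.
Refine {D,T} on symbol 1: members go to different blocks, giving {T} and {D}.
On input 0, block {A,L,M,N,P} splits into {A,L,N,P} and {M}.
On input 1, block {A,L,N,P} splits into {A,L,P} and {N}.
Split {A,L,P} by δ(·,0) → {A,L} and {P}.
On input 0, block {V,W} splits into {V} and {W}.
Stable partition: {T} | {A,L} | {Z} | {V} | {H} | {D} | {M} | {N} | {P} | {W} — 10 equivalence classes.
A and L lie in the same block of the stable partition, so they are equivalent — no string distinguishes them.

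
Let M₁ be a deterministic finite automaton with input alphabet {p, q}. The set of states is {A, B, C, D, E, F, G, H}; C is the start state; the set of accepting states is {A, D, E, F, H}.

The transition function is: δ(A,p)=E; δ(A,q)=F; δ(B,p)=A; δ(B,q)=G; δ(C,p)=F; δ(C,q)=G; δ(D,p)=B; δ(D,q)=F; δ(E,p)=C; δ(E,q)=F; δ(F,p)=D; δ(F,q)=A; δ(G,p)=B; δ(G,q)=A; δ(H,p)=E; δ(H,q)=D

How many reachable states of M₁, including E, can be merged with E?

2

States {H} cannot be reached from the start state, so discard them.
Start with accepting vs non-accepting: {A,D,E,F} | {B,C,G}.
Refine {A,D,E,F} on symbol p: members go to different blocks, giving {A,F} and {D,E}.
Split {B,C,G} by δ(·,p) → {B,C} and {G}.
No further refinement is possible. Final partition (4 blocks): {A,F} | {B,C} | {D,E} | {G}.
The equivalence class containing E is {D,E}, of size 2.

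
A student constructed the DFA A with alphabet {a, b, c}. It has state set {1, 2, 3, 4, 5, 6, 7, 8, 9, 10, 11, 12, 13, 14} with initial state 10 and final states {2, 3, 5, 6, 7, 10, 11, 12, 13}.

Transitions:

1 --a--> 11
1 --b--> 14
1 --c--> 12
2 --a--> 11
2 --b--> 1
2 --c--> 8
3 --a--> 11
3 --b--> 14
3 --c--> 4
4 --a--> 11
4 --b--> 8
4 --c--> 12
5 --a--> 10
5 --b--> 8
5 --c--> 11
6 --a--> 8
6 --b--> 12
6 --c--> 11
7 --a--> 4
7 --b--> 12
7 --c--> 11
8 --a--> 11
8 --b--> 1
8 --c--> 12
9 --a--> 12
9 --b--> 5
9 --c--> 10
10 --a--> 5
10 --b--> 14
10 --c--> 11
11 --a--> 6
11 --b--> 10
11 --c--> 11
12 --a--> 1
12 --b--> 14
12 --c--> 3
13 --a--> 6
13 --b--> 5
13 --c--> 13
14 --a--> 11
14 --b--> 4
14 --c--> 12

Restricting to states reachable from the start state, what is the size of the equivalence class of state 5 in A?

Reachable states from the start: {1,3,4,5,6,8,10,11,12,14}. Unreachable: {2,7,9,13} — drop them.
Initial partition by acceptance: {3,5,6,10,11,12} | {1,4,8,14}.
Refine {3,5,6,10,11,12} on symbol a: members go to different blocks, giving {3,5,10,11} and {6,12}.
Refine {3,5,10,11} on symbol a: members go to different blocks, giving {3,5,10} and {11}.
Refine {3,5,10} on symbol a: members go to different blocks, giving {5,10} and {3}.
Split {6,12} by δ(·,b) → {6} and {12}.
The partition is now stable with 6 blocks: {5,10} | {1,4,8,14} | {6} | {11} | {3} | {12}.
The equivalence class containing 5 is {5,10}, of size 2.

2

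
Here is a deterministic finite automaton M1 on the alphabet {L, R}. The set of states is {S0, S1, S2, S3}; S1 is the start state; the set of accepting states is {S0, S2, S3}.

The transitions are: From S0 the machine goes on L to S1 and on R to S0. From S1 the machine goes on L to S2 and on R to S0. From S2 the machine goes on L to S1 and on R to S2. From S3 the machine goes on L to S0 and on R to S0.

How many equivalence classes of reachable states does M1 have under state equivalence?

2

States {S3} cannot be reached from the start state, so discard them.
Initial partition by acceptance: {S0,S2} | {S1}.
The partition is now stable with 2 blocks: {S0,S2} | {S1}.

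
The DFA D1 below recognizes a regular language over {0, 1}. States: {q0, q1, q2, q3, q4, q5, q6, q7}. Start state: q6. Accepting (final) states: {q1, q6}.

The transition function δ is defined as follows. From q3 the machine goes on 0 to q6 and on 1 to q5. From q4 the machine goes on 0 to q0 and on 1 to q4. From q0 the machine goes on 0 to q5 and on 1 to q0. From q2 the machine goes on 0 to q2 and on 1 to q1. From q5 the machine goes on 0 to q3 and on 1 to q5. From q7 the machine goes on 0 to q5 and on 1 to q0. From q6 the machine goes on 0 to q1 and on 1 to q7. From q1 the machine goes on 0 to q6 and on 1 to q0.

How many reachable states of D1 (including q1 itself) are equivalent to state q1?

2

First remove the unreachable states {q2,q4}; 6 states remain.
Initial partition by acceptance: {q1,q6} | {q0,q3,q5,q7}.
Refine {q0,q3,q5,q7} on symbol 0: members go to different blocks, giving {q0,q5,q7} and {q3}.
On input 0, block {q0,q5,q7} splits into {q0,q7} and {q5}.
Stable partition: {q1,q6} | {q0,q7} | {q3} | {q5} — 4 equivalence classes.
The equivalence class containing q1 is {q1,q6}, of size 2.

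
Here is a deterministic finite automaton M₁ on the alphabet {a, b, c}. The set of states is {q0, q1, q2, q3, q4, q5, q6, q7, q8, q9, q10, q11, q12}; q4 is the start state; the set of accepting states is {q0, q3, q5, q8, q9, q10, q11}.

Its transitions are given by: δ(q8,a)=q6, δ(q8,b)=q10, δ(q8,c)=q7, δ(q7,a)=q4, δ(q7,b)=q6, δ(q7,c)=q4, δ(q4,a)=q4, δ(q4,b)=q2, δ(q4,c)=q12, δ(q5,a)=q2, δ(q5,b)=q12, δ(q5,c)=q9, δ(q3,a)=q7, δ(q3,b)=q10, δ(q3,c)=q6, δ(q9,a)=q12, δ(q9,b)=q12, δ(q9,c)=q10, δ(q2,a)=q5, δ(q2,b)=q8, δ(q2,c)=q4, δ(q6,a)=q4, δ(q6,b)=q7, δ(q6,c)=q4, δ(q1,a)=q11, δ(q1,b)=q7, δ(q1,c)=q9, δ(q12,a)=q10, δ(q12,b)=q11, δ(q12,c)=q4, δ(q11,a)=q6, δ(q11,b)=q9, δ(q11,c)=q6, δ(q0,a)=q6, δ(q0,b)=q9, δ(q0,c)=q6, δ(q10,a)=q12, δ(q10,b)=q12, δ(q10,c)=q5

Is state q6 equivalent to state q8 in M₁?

Reachable states from the start: {q2,q4,q5,q6,q7,q8,q9,q10,q11,q12}. Unreachable: {q0,q1,q3} — drop them.
P0 = {q5,q8,q9,q10,q11} | {q2,q4,q6,q7,q12}.
On input b, block {q5,q8,q9,q10,q11} splits into {q5,q9,q10} and {q8,q11}.
Split {q2,q4,q6,q7,q12} by δ(·,a) → {q4,q6,q7} and {q2,q12}.
Refine {q4,q6,q7} on symbol b: members go to different blocks, giving {q6,q7} and {q4}.
Stable partition: {q5,q9,q10} | {q6,q7} | {q8,q11} | {q2,q12} | {q4} — 5 equivalence classes.
q6 and q8 end up in different blocks, so they are distinguishable. For instance, the string 'ε' is accepted from only q8.

No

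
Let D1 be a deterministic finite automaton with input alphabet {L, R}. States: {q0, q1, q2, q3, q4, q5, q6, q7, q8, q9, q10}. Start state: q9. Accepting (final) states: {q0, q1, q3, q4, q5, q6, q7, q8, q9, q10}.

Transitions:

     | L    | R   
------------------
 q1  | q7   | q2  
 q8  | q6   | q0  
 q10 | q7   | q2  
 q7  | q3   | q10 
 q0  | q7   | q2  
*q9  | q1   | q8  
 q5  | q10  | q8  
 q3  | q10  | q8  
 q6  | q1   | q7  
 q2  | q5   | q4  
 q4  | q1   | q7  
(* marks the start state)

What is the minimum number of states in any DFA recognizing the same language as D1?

Every state is reachable, so we keep all 11.
Start with accepting vs non-accepting: {q0,q1,q3,q4,q5,q6,q7,q8,q9,q10} | {q2}.
On input R, block {q0,q1,q3,q4,q5,q6,q7,q8,q9,q10} splits into {q3,q4,q5,q6,q7,q8,q9} and {q0,q1,q10}.
Split {q3,q4,q5,q6,q7,q8,q9} by δ(·,L) → {q3,q4,q5,q6,q9} and {q7,q8}.
Stable partition: {q3,q4,q5,q6,q9} | {q2} | {q0,q1,q10} | {q7,q8} — 4 equivalence classes.

4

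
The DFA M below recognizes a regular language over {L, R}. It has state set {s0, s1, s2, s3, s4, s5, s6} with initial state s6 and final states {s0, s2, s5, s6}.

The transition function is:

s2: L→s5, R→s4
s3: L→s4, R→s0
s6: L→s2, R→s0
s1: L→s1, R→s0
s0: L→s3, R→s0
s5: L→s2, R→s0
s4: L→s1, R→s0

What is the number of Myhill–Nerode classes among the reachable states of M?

P0 = {s0,s2,s5,s6} | {s1,s3,s4}.
On input L, block {s0,s2,s5,s6} splits into {s2,s5,s6} and {s0}.
On input R, block {s2,s5,s6} splits into {s5,s6} and {s2}.
No further refinement is possible. Final partition (4 blocks): {s5,s6} | {s1,s3,s4} | {s0} | {s2}.

4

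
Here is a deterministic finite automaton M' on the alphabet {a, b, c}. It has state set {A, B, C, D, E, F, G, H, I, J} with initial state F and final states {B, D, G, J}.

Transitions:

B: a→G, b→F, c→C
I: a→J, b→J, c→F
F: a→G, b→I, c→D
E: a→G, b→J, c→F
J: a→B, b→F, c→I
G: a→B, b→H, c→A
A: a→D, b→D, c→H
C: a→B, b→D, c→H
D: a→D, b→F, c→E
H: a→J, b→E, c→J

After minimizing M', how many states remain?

3

Every state is reachable, so we keep all 10.
Start with accepting vs non-accepting: {B,D,G,J} | {A,C,E,F,H,I}.
Split {A,C,E,F,H,I} by δ(·,b) → {A,C,E,I} and {F,H}.
The partition is now stable with 3 blocks: {B,D,G,J} | {A,C,E,I} | {F,H}.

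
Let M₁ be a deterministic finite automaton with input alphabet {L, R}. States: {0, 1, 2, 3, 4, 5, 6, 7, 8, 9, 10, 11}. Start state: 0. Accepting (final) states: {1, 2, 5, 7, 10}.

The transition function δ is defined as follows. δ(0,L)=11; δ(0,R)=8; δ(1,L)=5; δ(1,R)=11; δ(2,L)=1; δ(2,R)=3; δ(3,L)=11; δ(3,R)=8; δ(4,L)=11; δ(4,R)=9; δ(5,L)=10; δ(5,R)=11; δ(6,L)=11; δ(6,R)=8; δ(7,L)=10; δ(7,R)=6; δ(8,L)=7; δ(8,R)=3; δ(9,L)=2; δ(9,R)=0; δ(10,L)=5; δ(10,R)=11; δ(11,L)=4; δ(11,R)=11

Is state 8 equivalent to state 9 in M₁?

All states are reachable from the start state.
Start with accepting vs non-accepting: {1,2,5,7,10} | {0,3,4,6,8,9,11}.
Split {0,3,4,6,8,9,11} by δ(·,L) → {0,3,4,6,11} and {8,9}.
Split {0,3,4,6,11} by δ(·,R) → {0,3,4,6} and {11}.
On input R, block {1,2,5,7,10} splits into {1,5,10} and {2,7}.
The partition is now stable with 5 blocks: {1,5,10} | {0,3,4,6} | {8,9} | {11} | {2,7}.
8 and 9 lie in the same block of the stable partition, so they are equivalent — no string distinguishes them.

Yes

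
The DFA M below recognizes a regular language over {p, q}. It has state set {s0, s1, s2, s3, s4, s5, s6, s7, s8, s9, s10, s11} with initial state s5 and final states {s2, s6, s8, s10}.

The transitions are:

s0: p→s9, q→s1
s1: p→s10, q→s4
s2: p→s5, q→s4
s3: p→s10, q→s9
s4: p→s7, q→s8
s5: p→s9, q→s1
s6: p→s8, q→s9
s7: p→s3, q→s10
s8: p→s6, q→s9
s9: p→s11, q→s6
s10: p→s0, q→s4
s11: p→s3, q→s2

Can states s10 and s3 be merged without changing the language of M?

Every state is reachable, so we keep all 12.
Initial partition by acceptance: {s2,s6,s8,s10} | {s0,s1,s3,s4,s5,s7,s9,s11}.
Refine {s2,s6,s8,s10} on symbol p: members go to different blocks, giving {s2,s10} and {s6,s8}.
On input p, block {s0,s1,s3,s4,s5,s7,s9,s11} splits into {s0,s4,s5,s7,s9,s11} and {s1,s3}.
On input p, block {s0,s4,s5,s7,s9,s11} splits into {s0,s4,s5,s9} and {s7,s11}.
Refine {s0,s4,s5,s9} on symbol p: members go to different blocks, giving {s0,s5} and {s4,s9}.
The partition is now stable with 6 blocks: {s2,s10} | {s0,s5} | {s6,s8} | {s1,s3} | {s7,s11} | {s4,s9}.
s10 and s3 end up in different blocks, so they are distinguishable. For instance, the string 'ε' is accepted from only s10.

No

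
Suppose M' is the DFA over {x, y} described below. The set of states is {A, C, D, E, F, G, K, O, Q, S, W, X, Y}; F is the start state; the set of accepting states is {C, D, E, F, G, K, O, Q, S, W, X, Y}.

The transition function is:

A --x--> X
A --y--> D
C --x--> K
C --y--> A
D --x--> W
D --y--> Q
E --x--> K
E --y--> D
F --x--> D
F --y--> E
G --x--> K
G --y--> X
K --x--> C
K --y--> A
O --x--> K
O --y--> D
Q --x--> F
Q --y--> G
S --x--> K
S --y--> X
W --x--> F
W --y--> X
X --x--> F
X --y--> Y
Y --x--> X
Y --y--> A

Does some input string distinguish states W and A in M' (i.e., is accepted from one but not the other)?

Yes

Reachable states from the start: {A,C,D,E,F,G,K,Q,W,X,Y}. Unreachable: {O,S} — drop them.
Start with accepting vs non-accepting: {C,D,E,F,G,K,Q,W,X,Y} | {A}.
Split {C,D,E,F,G,K,Q,W,X,Y} by δ(·,y) → {D,E,F,G,Q,W,X} and {C,K,Y}.
Split {D,E,F,G,Q,W,X} by δ(·,x) → {D,F,Q,W,X} and {E,G}.
Refine {D,F,Q,W,X} on symbol y: members go to different blocks, giving {F,Q} and {D,W} and {X}.
Split {F,Q} by δ(·,x) → {Q} and {F}.
Split {C,K,Y} by δ(·,x) → {C,K} and {Y}.
On input y, block {E,G} splits into {G} and {E}.
On input x, block {D,W} splits into {W} and {D}.
Stable partition: {Q} | {A} | {C,K} | {G} | {W} | {X} | {F} | {Y} | {E} | {D} — 10 equivalence classes.
W and A end up in different blocks, so they are distinguishable. For instance, the string 'ε' is accepted from only W.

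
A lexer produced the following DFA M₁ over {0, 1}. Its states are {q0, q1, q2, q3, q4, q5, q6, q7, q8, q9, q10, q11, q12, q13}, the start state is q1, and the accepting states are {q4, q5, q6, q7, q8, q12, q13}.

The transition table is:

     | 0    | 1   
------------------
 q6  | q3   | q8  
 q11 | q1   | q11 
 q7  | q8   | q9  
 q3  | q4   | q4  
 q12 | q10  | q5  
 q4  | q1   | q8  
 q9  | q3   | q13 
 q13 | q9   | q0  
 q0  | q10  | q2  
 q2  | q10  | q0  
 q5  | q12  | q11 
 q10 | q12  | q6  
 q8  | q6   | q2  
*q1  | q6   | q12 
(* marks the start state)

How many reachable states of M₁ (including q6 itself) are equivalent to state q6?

3

States {q7,q9,q13} cannot be reached from the start state, so discard them.
P0 = {q4,q5,q6,q8,q12} | {q0,q1,q2,q3,q10,q11}.
On input 0, block {q4,q5,q6,q8,q12} splits into {q4,q6,q12} and {q5,q8}.
On input 0, block {q0,q1,q2,q3,q10,q11} splits into {q0,q2,q11} and {q1,q3,q10}.
The partition is now stable with 4 blocks: {q4,q6,q12} | {q0,q2,q11} | {q5,q8} | {q1,q3,q10}.
State q6 belongs to the block {q4,q6,q12}, which has 3 states.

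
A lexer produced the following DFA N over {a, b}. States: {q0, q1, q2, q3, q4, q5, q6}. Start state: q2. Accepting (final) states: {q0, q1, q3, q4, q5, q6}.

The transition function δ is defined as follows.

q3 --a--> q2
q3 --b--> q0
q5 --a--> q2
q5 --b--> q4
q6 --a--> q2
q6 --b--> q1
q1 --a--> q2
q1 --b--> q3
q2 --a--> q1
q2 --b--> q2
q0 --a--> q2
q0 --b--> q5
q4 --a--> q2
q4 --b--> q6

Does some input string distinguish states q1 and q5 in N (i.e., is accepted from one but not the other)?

Every state is reachable, so we keep all 7.
P0 = {q0,q1,q3,q4,q5,q6} | {q2}.
Stable partition: {q0,q1,q3,q4,q5,q6} | {q2} — 2 equivalence classes.
q1 and q5 lie in the same block of the stable partition, so they are equivalent — no string distinguishes them.

No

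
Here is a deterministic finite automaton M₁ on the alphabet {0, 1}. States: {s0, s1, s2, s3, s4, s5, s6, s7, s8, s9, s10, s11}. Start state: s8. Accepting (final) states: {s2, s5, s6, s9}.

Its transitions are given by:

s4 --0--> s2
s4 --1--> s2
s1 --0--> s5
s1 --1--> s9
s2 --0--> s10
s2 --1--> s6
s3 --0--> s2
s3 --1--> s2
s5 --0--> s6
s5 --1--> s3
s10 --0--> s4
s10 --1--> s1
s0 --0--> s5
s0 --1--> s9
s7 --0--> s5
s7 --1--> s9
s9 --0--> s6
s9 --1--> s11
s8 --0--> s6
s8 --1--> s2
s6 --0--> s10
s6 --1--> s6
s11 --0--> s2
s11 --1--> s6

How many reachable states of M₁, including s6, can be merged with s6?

First remove the unreachable states {s0,s7}; 10 states remain.
Initial partition by acceptance: {s2,s5,s6,s9} | {s1,s3,s4,s8,s10,s11}.
On input 0, block {s2,s5,s6,s9} splits into {s2,s6} and {s5,s9}.
Split {s1,s3,s4,s8,s10,s11} by δ(·,0) → {s3,s4,s8,s11} and {s1} and {s10}.
Stable partition: {s2,s6} | {s3,s4,s8,s11} | {s5,s9} | {s1} | {s10} — 5 equivalence classes.
State s6 belongs to the block {s2,s6}, which has 2 states.

2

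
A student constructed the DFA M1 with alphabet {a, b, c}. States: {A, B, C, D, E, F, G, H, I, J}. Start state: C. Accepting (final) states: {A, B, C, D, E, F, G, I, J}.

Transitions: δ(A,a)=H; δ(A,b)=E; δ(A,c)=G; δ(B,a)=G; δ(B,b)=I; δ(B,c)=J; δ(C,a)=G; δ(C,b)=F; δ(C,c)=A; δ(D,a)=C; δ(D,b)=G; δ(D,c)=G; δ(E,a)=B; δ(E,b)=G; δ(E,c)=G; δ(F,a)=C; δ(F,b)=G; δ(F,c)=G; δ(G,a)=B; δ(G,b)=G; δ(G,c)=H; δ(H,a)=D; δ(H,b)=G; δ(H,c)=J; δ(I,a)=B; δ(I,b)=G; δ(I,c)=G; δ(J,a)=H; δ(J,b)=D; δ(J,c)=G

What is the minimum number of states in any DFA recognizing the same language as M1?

Every state is reachable, so we keep all 10.
Start with accepting vs non-accepting: {A,B,C,D,E,F,G,I,J} | {H}.
Refine {A,B,C,D,E,F,G,I,J} on symbol a: members go to different blocks, giving {B,C,D,E,F,G,I} and {A,J}.
Split {B,C,D,E,F,G,I} by δ(·,c) → {D,E,F,I} and {B,C} and {G}.
The partition is now stable with 5 blocks: {D,E,F,I} | {H} | {A,J} | {B,C} | {G}.

5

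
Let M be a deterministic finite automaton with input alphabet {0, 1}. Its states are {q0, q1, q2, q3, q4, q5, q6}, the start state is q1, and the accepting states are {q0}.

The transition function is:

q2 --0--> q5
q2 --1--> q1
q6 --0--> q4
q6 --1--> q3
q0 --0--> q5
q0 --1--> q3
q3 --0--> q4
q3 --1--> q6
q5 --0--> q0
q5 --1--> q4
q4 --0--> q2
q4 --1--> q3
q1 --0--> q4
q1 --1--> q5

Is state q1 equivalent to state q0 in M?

Start with accepting vs non-accepting: {q0} | {q1,q2,q3,q4,q5,q6}.
On input 0, block {q1,q2,q3,q4,q5,q6} splits into {q1,q2,q3,q4,q6} and {q5}.
On input 0, block {q1,q2,q3,q4,q6} splits into {q1,q3,q4,q6} and {q2}.
Split {q1,q3,q4,q6} by δ(·,0) → {q1,q3,q6} and {q4}.
Split {q1,q3,q6} by δ(·,1) → {q3,q6} and {q1}.
The partition is now stable with 6 blocks: {q0} | {q3,q6} | {q5} | {q2} | {q4} | {q1}.
q1 and q0 end up in different blocks, so they are distinguishable. For instance, the string 'ε' is accepted from only q0.

No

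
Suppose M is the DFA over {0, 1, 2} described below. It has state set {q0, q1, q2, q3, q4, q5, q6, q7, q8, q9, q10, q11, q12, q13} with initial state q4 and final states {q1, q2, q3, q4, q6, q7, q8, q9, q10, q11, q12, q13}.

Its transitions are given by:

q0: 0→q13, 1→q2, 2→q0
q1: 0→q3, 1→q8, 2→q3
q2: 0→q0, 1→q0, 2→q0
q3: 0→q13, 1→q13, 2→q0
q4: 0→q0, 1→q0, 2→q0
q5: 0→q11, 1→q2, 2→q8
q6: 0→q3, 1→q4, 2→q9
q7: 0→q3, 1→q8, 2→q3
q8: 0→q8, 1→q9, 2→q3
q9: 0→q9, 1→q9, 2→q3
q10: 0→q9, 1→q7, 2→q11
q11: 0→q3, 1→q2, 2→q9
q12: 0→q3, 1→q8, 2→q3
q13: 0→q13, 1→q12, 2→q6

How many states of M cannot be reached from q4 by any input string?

BFS from q4 reaches {q0, q2, q3, q4, q6, q8, q9, q12, q13}; the 5 state(s) q1, q5, q7, q10, q11 are never visited.

5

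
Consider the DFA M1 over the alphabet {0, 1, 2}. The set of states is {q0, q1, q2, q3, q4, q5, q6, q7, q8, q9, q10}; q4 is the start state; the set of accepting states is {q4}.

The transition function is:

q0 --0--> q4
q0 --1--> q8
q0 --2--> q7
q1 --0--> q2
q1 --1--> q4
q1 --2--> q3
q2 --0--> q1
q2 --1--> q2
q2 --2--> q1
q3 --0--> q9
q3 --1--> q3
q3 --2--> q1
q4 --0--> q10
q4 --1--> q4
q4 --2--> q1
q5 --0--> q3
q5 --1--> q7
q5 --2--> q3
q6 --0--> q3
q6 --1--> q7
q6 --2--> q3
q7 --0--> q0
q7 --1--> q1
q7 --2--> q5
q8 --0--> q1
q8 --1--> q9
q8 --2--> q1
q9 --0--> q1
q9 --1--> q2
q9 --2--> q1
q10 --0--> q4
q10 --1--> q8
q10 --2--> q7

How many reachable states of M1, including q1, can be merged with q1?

First remove the unreachable states {q6}; 10 states remain.
P0 = {q4} | {q0,q1,q2,q3,q5,q7,q8,q9,q10}.
Refine {q0,q1,q2,q3,q5,q7,q8,q9,q10} on symbol 0: members go to different blocks, giving {q1,q2,q3,q5,q7,q8,q9} and {q0,q10}.
On input 0, block {q1,q2,q3,q5,q7,q8,q9} splits into {q1,q2,q3,q5,q8,q9} and {q7}.
Refine {q1,q2,q3,q5,q8,q9} on symbol 1: members go to different blocks, giving {q2,q3,q8,q9} and {q1} and {q5}.
Split {q2,q3,q8,q9} by δ(·,0) → {q2,q8,q9} and {q3}.
The partition is now stable with 7 blocks: {q4} | {q2,q8,q9} | {q0,q10} | {q7} | {q1} | {q5} | {q3}.
State q1 belongs to the block {q1}, which has 1 states.

1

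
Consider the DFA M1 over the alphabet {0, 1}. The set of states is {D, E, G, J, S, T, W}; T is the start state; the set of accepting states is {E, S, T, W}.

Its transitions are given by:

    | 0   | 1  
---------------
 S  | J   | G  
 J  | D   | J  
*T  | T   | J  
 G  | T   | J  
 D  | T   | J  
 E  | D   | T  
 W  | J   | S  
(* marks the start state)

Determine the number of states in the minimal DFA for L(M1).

States {E,G,S,W} cannot be reached from the start state, so discard them.
P0 = {T} | {D,J}.
Refine {D,J} on symbol 0: members go to different blocks, giving {J} and {D}.
No further refinement is possible. Final partition (3 blocks): {T} | {J} | {D}.

3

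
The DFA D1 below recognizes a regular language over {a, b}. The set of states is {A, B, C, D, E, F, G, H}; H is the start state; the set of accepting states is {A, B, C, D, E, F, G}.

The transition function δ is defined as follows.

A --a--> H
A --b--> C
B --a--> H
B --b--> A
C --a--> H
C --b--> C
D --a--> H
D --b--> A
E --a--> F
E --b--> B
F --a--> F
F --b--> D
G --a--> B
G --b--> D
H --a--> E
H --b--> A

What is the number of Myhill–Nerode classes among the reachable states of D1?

Reachable states from the start: {A,B,C,D,E,F,H}. Unreachable: {G} — drop them.
Start with accepting vs non-accepting: {A,B,C,D,E,F} | {H}.
Split {A,B,C,D,E,F} by δ(·,a) → {A,B,C,D} and {E,F}.
Stable partition: {A,B,C,D} | {H} | {E,F} — 3 equivalence classes.

3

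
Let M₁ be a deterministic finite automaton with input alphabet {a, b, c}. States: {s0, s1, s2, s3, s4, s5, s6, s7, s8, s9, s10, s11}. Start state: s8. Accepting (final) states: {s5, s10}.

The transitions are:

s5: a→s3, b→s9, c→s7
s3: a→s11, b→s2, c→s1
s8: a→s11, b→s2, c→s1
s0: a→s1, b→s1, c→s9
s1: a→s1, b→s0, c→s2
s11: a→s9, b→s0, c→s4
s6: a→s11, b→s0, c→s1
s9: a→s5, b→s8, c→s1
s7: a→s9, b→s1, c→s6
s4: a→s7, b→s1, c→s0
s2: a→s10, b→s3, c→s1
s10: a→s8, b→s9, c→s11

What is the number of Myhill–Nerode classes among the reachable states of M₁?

6

All states are reachable from the start state.
P0 = {s5,s10} | {s0,s1,s2,s3,s4,s6,s7,s8,s9,s11}.
Split {s0,s1,s2,s3,s4,s6,s7,s8,s9,s11} by δ(·,a) → {s0,s1,s3,s4,s6,s7,s8,s11} and {s2,s9}.
Split {s0,s1,s3,s4,s6,s7,s8,s11} by δ(·,a) → {s0,s1,s3,s4,s6,s8} and {s7,s11}.
On input a, block {s0,s1,s3,s4,s6,s8} splits into {s3,s4,s6,s8} and {s0,s1}.
On input b, block {s3,s4,s6,s8} splits into {s3,s8} and {s4,s6}.
No further refinement is possible. Final partition (6 blocks): {s5,s10} | {s3,s8} | {s2,s9} | {s7,s11} | {s0,s1} | {s4,s6}.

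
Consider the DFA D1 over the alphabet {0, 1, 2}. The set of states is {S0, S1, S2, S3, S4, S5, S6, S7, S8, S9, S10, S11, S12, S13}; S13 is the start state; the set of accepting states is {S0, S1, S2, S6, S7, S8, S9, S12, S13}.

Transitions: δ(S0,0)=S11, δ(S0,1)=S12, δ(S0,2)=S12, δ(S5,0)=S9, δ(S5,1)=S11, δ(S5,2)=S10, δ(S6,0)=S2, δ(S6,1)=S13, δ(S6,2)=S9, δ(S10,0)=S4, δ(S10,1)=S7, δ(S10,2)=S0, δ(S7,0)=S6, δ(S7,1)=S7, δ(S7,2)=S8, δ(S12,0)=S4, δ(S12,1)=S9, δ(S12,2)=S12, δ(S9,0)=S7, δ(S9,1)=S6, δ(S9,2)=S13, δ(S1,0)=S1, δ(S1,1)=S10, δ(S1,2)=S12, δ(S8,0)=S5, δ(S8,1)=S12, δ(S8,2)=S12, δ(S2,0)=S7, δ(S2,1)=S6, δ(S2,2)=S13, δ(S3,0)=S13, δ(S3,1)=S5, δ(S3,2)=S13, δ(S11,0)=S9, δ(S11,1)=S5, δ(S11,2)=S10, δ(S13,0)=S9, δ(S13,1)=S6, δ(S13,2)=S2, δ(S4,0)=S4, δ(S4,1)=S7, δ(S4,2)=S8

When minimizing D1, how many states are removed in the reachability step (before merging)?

BFS from S13 reaches {S0, S2, S4, S5, S6, S7, S8, S9, S10, S11, S12, S13}; the 2 state(s) S1, S3 are never visited.

2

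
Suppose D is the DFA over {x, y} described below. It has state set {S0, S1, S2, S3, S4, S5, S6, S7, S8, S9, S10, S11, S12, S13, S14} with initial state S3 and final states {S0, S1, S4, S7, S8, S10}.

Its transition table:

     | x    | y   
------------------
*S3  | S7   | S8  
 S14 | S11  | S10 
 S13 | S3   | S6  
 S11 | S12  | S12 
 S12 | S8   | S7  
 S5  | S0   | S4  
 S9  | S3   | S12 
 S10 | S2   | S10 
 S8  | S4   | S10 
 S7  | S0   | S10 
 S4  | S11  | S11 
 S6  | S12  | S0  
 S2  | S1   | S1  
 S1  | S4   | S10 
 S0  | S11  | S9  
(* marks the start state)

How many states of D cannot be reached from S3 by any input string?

4

Starting at S3 and following transitions, the reachable set is {S0, S1, S2, S3, S4, S7, S8, S9, S10, S11, S12}. That leaves S5, S6, S13, S14 unreachable — 4 in total.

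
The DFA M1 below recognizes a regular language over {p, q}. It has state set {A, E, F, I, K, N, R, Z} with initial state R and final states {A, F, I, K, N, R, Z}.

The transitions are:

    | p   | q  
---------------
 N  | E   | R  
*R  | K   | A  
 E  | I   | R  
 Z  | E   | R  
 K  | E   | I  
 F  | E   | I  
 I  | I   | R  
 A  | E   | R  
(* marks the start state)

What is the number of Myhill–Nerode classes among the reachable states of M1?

5

States {F,N,Z} cannot be reached from the start state, so discard them.
P0 = {A,I,K,R} | {E}.
Refine {A,I,K,R} on symbol p: members go to different blocks, giving {A,K} and {I,R}.
On input p, block {I,R} splits into {R} and {I}.
Split {A,K} by δ(·,q) → {A} and {K}.
Stable partition: {A} | {E} | {R} | {I} | {K} — 5 equivalence classes.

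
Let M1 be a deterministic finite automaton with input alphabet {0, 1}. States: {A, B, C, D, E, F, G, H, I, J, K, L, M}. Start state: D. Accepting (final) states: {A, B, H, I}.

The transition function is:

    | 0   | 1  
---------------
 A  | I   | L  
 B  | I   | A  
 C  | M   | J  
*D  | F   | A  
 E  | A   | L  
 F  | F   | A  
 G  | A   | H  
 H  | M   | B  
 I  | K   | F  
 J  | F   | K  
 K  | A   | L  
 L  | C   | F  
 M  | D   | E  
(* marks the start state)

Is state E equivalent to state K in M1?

Yes

Reachable states from the start: {A,C,D,E,F,I,J,K,L,M}. Unreachable: {B,G,H} — drop them.
P0 = {A,I} | {C,D,E,F,J,K,L,M}.
Refine {A,I} on symbol 0: members go to different blocks, giving {A} and {I}.
Refine {C,D,E,F,J,K,L,M} on symbol 0: members go to different blocks, giving {C,D,F,J,L,M} and {E,K}.
Split {C,D,F,J,L,M} by δ(·,1) → {C,L} and {D,F} and {J,M}.
On input 0, block {C,L} splits into {C} and {L}.
Stable partition: {A} | {C} | {I} | {E,K} | {D,F} | {J,M} | {L} — 7 equivalence classes.
E and K lie in the same block of the stable partition, so they are equivalent — no string distinguishes them.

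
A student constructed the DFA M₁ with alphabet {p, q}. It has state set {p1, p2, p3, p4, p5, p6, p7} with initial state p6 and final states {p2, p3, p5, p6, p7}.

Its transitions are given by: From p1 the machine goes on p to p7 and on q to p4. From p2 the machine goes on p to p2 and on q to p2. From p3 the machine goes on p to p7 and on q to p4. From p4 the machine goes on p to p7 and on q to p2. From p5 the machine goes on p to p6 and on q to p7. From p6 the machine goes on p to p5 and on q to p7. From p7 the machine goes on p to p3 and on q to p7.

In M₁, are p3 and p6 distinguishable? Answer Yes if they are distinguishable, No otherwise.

Yes

Reachable states from the start: {p2,p3,p4,p5,p6,p7}. Unreachable: {p1} — drop them.
P0 = {p2,p3,p5,p6,p7} | {p4}.
Refine {p2,p3,p5,p6,p7} on symbol q: members go to different blocks, giving {p2,p5,p6,p7} and {p3}.
On input p, block {p2,p5,p6,p7} splits into {p2,p5,p6} and {p7}.
Refine {p2,p5,p6} on symbol q: members go to different blocks, giving {p5,p6} and {p2}.
No further refinement is possible. Final partition (5 blocks): {p5,p6} | {p4} | {p3} | {p7} | {p2}.
p3 and p6 end up in different blocks, so they are distinguishable. For instance, the string 'q' is accepted from only p6.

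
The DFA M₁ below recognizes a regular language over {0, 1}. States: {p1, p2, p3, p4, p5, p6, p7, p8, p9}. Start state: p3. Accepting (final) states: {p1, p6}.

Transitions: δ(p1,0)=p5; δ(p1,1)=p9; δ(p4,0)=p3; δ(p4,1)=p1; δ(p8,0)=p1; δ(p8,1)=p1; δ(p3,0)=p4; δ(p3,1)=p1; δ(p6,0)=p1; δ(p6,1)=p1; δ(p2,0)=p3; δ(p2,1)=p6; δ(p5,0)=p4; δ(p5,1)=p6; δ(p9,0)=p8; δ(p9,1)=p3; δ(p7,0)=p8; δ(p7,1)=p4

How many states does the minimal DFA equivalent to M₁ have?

States {p2,p7} cannot be reached from the start state, so discard them.
Start with accepting vs non-accepting: {p1,p6} | {p3,p4,p5,p8,p9}.
Split {p1,p6} by δ(·,0) → {p1} and {p6}.
Split {p3,p4,p5,p8,p9} by δ(·,0) → {p3,p4,p5,p9} and {p8}.
Split {p3,p4,p5,p9} by δ(·,0) → {p3,p4,p5} and {p9}.
Refine {p3,p4,p5} on symbol 1: members go to different blocks, giving {p3,p4} and {p5}.
Stable partition: {p1} | {p3,p4} | {p6} | {p8} | {p9} | {p5} — 6 equivalence classes.

6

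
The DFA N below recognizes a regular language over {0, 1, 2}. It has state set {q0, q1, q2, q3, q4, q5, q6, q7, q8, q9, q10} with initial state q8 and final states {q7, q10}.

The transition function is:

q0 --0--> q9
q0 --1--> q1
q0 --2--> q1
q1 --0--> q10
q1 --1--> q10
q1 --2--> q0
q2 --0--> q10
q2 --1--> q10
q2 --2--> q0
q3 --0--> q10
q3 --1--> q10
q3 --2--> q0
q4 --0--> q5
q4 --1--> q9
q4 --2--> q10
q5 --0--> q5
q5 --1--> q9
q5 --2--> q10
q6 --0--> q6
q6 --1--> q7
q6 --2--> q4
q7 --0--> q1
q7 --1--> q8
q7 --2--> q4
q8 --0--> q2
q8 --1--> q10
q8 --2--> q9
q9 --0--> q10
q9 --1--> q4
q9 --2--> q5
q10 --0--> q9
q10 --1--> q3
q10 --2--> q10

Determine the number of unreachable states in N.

2

Starting at q8 and following transitions, the reachable set is {q0, q1, q2, q3, q4, q5, q8, q9, q10}. That leaves q6, q7 unreachable — 2 in total.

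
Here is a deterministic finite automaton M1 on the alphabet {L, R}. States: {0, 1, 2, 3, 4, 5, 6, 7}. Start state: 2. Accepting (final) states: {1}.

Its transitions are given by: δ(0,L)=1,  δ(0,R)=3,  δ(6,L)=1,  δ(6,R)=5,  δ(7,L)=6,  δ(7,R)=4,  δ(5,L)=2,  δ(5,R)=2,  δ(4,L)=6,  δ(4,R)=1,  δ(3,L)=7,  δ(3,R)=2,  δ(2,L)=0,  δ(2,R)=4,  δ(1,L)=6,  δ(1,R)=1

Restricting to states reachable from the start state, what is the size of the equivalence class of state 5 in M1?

All states are reachable from the start state.
Initial partition by acceptance: {1} | {0,2,3,4,5,6,7}.
On input L, block {0,2,3,4,5,6,7} splits into {2,3,4,5,7} and {0,6}.
Split {2,3,4,5,7} by δ(·,L) → {2,4,7} and {3,5}.
Refine {2,4,7} on symbol R: members go to different blocks, giving {2,7} and {4}.
The partition is now stable with 5 blocks: {1} | {2,7} | {0,6} | {3,5} | {4}.
The equivalence class containing 5 is {3,5}, of size 2.

2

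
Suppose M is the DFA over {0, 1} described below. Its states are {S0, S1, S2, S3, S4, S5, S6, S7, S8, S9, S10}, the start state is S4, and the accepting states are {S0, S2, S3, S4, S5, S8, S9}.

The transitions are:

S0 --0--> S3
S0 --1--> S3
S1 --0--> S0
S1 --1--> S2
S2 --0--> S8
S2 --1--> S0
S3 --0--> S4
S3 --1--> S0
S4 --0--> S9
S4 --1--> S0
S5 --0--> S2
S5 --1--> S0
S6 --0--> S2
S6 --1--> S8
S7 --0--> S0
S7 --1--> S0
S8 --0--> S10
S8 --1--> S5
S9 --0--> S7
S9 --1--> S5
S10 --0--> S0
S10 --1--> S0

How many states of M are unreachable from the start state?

2

Starting at S4 and following transitions, the reachable set is {S0, S2, S3, S4, S5, S7, S8, S9, S10}. That leaves S1, S6 unreachable — 2 in total.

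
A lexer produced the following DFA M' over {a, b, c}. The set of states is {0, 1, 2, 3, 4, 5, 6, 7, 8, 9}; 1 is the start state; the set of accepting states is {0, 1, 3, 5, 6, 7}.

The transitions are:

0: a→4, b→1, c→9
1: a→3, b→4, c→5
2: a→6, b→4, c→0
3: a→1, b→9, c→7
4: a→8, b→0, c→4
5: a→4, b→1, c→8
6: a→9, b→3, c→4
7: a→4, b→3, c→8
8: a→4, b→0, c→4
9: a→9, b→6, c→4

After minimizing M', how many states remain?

3

First remove the unreachable states {2}; 9 states remain.
Start with accepting vs non-accepting: {0,1,3,5,6,7} | {4,8,9}.
On input a, block {0,1,3,5,6,7} splits into {0,5,6,7} and {1,3}.
No further refinement is possible. Final partition (3 blocks): {0,5,6,7} | {4,8,9} | {1,3}.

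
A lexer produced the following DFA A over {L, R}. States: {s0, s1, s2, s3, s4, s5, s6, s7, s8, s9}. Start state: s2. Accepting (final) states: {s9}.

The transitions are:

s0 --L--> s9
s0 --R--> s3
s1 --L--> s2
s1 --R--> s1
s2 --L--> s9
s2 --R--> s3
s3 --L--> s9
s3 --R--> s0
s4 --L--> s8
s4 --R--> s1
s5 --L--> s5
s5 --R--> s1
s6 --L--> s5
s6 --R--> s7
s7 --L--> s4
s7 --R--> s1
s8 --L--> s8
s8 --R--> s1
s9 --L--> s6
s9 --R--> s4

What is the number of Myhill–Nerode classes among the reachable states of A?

5

P0 = {s9} | {s0,s1,s2,s3,s4,s5,s6,s7,s8}.
Refine {s0,s1,s2,s3,s4,s5,s6,s7,s8} on symbol L: members go to different blocks, giving {s1,s4,s5,s6,s7,s8} and {s0,s2,s3}.
Refine {s1,s4,s5,s6,s7,s8} on symbol L: members go to different blocks, giving {s4,s5,s6,s7,s8} and {s1}.
Refine {s4,s5,s6,s7,s8} on symbol R: members go to different blocks, giving {s4,s5,s7,s8} and {s6}.
Stable partition: {s9} | {s4,s5,s7,s8} | {s0,s2,s3} | {s1} | {s6} — 5 equivalence classes.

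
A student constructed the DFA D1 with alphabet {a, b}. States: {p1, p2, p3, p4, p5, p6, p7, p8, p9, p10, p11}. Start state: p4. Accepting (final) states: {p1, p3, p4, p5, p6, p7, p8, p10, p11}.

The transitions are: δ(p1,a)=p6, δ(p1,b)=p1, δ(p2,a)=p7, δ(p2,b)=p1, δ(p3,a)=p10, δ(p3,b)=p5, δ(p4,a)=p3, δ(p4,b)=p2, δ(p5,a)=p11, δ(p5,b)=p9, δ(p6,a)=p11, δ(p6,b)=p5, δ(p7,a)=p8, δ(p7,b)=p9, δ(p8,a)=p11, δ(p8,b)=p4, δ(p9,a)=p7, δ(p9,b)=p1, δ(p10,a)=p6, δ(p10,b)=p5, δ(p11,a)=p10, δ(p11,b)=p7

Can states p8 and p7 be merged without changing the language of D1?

Every state is reachable, so we keep all 11.
P0 = {p1,p3,p4,p5,p6,p7,p8,p10,p11} | {p2,p9}.
Refine {p1,p3,p4,p5,p6,p7,p8,p10,p11} on symbol b: members go to different blocks, giving {p1,p3,p6,p8,p10,p11} and {p4,p5,p7}.
On input b, block {p1,p3,p6,p8,p10,p11} splits into {p3,p6,p8,p10,p11} and {p1}.
No further refinement is possible. Final partition (4 blocks): {p3,p6,p8,p10,p11} | {p2,p9} | {p4,p5,p7} | {p1}.
p8 and p7 end up in different blocks, so they are distinguishable. For instance, the string 'b' is accepted from only p8.

No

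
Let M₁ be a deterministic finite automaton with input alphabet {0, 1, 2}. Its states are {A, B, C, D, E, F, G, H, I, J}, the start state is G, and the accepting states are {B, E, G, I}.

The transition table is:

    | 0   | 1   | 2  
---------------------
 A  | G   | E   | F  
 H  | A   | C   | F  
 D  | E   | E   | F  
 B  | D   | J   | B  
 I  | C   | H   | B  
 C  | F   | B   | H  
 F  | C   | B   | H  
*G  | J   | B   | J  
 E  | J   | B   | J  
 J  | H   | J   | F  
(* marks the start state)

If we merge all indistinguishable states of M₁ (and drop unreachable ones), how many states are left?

6

Reachable states from the start: {A,B,C,D,E,F,G,H,J}. Unreachable: {I} — drop them.
P0 = {B,E,G} | {A,C,D,F,H,J}.
On input 1, block {B,E,G} splits into {E,G} and {B}.
Split {A,C,D,F,H,J} by δ(·,0) → {C,F,H,J} and {A,D}.
On input 0, block {C,F,H,J} splits into {C,F,J} and {H}.
Split {C,F,J} by δ(·,0) → {C,F} and {J}.
The partition is now stable with 6 blocks: {E,G} | {C,F} | {B} | {A,D} | {H} | {J}.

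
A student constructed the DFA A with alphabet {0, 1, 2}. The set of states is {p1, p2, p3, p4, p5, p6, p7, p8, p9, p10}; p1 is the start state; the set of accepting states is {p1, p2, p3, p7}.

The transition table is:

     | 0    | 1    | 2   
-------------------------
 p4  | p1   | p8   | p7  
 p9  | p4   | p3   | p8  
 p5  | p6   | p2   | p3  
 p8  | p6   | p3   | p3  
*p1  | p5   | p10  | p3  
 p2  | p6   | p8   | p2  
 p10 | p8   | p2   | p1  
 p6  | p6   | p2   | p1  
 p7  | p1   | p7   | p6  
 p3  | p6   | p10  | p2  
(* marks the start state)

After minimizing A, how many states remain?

2

States {p4,p7,p9} cannot be reached from the start state, so discard them.
Start with accepting vs non-accepting: {p1,p2,p3} | {p5,p6,p8,p10}.
No further refinement is possible. Final partition (2 blocks): {p1,p2,p3} | {p5,p6,p8,p10}.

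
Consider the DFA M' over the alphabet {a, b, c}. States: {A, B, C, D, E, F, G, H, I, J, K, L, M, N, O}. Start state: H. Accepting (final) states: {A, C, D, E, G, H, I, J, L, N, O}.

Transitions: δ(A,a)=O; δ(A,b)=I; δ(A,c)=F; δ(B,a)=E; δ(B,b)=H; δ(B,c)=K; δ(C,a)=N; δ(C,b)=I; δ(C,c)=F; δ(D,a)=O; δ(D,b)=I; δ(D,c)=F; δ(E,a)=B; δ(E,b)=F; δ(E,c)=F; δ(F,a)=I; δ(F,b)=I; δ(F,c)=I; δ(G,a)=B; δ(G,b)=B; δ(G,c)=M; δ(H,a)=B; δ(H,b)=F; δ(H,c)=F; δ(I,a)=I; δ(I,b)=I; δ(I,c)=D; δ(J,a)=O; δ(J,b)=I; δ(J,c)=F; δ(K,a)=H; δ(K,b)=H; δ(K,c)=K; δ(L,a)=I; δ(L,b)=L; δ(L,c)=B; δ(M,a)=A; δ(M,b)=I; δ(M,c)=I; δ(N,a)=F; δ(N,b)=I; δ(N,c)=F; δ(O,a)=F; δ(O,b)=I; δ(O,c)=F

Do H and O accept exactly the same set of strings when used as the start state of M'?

No

Reachable states from the start: {B,D,E,F,H,I,K,O}. Unreachable: {A,C,G,J,L,M,N} — drop them.
Start with accepting vs non-accepting: {D,E,H,I,O} | {B,F,K}.
On input a, block {D,E,H,I,O} splits into {E,H,O} and {D,I}.
Split {E,H,O} by δ(·,b) → {E,H} and {O}.
On input a, block {B,F,K} splits into {B,K} and {F}.
Refine {D,I} on symbol a: members go to different blocks, giving {D} and {I}.
The partition is now stable with 6 blocks: {E,H} | {B,K} | {D} | {O} | {F} | {I}.
H and O end up in different blocks, so they are distinguishable. For instance, the string 'b' is accepted from only O.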